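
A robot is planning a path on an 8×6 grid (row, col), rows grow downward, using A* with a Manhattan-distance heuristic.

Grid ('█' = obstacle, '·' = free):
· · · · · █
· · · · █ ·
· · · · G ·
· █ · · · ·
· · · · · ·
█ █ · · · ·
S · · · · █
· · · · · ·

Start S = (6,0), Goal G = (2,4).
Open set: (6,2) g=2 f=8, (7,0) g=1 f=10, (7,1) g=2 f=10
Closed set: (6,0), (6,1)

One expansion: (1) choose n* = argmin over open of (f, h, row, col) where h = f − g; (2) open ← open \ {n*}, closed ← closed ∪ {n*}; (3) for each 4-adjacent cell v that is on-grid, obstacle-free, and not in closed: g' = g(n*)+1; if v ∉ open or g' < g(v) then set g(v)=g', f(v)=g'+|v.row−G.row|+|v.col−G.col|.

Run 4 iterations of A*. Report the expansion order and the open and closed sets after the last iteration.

step 1: expand (6,2) (f=8, h=6) → closed; open now [(5,2) g=3 f=8, (6,3) g=3 f=8, (7,0) g=1 f=10, (7,1) g=2 f=10, (7,2) g=3 f=10]
step 2: expand (5,2) (f=8, h=5) → closed; open now [(4,2) g=4 f=8, (5,3) g=4 f=8, (6,3) g=3 f=8, (7,0) g=1 f=10, (7,1) g=2 f=10, (7,2) g=3 f=10]
step 3: expand (4,2) (f=8, h=4) → closed; open now [(3,2) g=5 f=8, (4,1) g=5 f=10, (4,3) g=5 f=8, (5,3) g=4 f=8, (6,3) g=3 f=8, (7,0) g=1 f=10, (7,1) g=2 f=10, (7,2) g=3 f=10]
step 4: expand (3,2) (f=8, h=3) → closed; open now [(2,2) g=6 f=8, (3,3) g=6 f=8, (4,1) g=5 f=10, (4,3) g=5 f=8, (5,3) g=4 f=8, (6,3) g=3 f=8, (7,0) g=1 f=10, (7,1) g=2 f=10, (7,2) g=3 f=10]

order=[(6,2) → (5,2) → (4,2) → (3,2)]; open=[(2,2) g=6 f=8, (3,3) g=6 f=8, (4,1) g=5 f=10, (4,3) g=5 f=8, (5,3) g=4 f=8, (6,3) g=3 f=8, (7,0) g=1 f=10, (7,1) g=2 f=10, (7,2) g=3 f=10]; closed=[(3,2), (4,2), (5,2), (6,0), (6,1), (6,2)]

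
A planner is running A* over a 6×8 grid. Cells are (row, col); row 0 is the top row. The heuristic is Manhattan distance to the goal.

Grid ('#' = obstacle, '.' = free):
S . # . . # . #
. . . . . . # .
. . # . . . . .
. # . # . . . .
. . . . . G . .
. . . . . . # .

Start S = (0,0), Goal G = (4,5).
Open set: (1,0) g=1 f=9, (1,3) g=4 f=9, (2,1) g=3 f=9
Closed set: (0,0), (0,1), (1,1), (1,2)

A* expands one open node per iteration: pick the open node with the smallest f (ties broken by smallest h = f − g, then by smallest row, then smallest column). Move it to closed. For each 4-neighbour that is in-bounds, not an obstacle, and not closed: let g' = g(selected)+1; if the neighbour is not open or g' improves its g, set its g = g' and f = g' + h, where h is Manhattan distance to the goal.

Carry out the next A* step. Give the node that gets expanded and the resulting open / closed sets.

expanded=(1,3); open=[(0,3) g=5 f=11, (1,0) g=1 f=9, (1,4) g=5 f=9, (2,1) g=3 f=9, (2,3) g=5 f=9]; closed=[(0,0), (0,1), (1,1), (1,2), (1,3)]

step 1: expand (1,3) (f=9, h=5) → closed; open now [(0,3) g=5 f=11, (1,0) g=1 f=9, (1,4) g=5 f=9, (2,1) g=3 f=9, (2,3) g=5 f=9]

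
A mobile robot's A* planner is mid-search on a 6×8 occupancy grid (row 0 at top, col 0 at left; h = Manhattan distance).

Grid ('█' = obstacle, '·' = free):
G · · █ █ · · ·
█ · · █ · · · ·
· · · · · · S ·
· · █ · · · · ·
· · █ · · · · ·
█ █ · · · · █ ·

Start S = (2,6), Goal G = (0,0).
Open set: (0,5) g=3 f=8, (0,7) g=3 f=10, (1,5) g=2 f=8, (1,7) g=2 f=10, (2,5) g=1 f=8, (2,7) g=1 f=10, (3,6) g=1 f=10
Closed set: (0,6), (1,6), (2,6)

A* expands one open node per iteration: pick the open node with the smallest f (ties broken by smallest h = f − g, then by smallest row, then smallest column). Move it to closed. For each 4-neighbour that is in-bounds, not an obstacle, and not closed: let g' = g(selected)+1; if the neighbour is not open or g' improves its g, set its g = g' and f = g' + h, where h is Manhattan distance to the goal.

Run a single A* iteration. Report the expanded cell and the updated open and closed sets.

step 1: expand (0,5) (f=8, h=5) → closed; open now [(0,7) g=3 f=10, (1,5) g=2 f=8, (1,7) g=2 f=10, (2,5) g=1 f=8, (2,7) g=1 f=10, (3,6) g=1 f=10]

expanded=(0,5); open=[(0,7) g=3 f=10, (1,5) g=2 f=8, (1,7) g=2 f=10, (2,5) g=1 f=8, (2,7) g=1 f=10, (3,6) g=1 f=10]; closed=[(0,5), (0,6), (1,6), (2,6)]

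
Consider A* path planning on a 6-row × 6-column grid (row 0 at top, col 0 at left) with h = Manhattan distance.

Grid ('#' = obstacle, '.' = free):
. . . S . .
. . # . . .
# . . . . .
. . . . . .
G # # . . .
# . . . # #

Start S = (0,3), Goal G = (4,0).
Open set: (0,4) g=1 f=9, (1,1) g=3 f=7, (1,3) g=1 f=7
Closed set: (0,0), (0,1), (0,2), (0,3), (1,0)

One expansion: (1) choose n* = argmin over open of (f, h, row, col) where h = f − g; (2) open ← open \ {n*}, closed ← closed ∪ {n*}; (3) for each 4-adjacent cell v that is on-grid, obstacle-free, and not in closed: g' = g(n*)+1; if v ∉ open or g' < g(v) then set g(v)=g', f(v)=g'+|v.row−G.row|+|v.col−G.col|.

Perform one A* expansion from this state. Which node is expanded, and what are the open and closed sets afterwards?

expanded=(1,1); open=[(0,4) g=1 f=9, (1,3) g=1 f=7, (2,1) g=4 f=7]; closed=[(0,0), (0,1), (0,2), (0,3), (1,0), (1,1)]

step 1: expand (1,1) (f=7, h=4) → closed; open now [(0,4) g=1 f=9, (1,3) g=1 f=7, (2,1) g=4 f=7]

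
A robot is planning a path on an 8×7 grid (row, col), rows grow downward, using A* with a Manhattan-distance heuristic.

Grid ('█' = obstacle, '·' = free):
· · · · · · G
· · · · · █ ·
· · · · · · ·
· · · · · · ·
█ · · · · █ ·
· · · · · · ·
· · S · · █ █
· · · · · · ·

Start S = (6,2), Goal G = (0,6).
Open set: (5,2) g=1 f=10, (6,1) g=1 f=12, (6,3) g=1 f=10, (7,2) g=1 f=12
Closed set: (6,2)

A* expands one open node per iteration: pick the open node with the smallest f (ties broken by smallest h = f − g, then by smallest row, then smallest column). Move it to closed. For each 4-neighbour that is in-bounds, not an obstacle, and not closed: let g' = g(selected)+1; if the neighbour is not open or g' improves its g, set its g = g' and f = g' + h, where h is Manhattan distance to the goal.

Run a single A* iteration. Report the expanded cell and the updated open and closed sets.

step 1: expand (5,2) (f=10, h=9) → closed; open now [(4,2) g=2 f=10, (5,1) g=2 f=12, (5,3) g=2 f=10, (6,1) g=1 f=12, (6,3) g=1 f=10, (7,2) g=1 f=12]

expanded=(5,2); open=[(4,2) g=2 f=10, (5,1) g=2 f=12, (5,3) g=2 f=10, (6,1) g=1 f=12, (6,3) g=1 f=10, (7,2) g=1 f=12]; closed=[(5,2), (6,2)]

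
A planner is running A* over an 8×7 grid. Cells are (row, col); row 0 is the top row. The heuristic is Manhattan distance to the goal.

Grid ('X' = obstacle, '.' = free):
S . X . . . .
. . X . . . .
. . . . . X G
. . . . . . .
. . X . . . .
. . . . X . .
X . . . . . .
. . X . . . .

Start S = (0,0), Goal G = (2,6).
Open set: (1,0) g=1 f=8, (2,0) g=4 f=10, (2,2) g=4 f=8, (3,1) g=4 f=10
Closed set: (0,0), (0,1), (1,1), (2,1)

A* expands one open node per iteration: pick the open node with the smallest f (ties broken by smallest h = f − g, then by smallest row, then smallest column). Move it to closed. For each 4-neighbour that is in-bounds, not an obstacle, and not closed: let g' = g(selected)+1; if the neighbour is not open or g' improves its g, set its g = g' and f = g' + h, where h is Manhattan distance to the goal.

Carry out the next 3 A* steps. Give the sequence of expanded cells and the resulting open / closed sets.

step 1: expand (2,2) (f=8, h=4) → closed; open now [(1,0) g=1 f=8, (2,0) g=4 f=10, (2,3) g=5 f=8, (3,1) g=4 f=10, (3,2) g=5 f=10]
step 2: expand (2,3) (f=8, h=3) → closed; open now [(1,0) g=1 f=8, (1,3) g=6 f=10, (2,0) g=4 f=10, (2,4) g=6 f=8, (3,1) g=4 f=10, (3,2) g=5 f=10, (3,3) g=6 f=10]
step 3: expand (2,4) (f=8, h=2) → closed; open now [(1,0) g=1 f=8, (1,3) g=6 f=10, (1,4) g=7 f=10, (2,0) g=4 f=10, (3,1) g=4 f=10, (3,2) g=5 f=10, (3,3) g=6 f=10, (3,4) g=7 f=10]

order=[(2,2) → (2,3) → (2,4)]; open=[(1,0) g=1 f=8, (1,3) g=6 f=10, (1,4) g=7 f=10, (2,0) g=4 f=10, (3,1) g=4 f=10, (3,2) g=5 f=10, (3,3) g=6 f=10, (3,4) g=7 f=10]; closed=[(0,0), (0,1), (1,1), (2,1), (2,2), (2,3), (2,4)]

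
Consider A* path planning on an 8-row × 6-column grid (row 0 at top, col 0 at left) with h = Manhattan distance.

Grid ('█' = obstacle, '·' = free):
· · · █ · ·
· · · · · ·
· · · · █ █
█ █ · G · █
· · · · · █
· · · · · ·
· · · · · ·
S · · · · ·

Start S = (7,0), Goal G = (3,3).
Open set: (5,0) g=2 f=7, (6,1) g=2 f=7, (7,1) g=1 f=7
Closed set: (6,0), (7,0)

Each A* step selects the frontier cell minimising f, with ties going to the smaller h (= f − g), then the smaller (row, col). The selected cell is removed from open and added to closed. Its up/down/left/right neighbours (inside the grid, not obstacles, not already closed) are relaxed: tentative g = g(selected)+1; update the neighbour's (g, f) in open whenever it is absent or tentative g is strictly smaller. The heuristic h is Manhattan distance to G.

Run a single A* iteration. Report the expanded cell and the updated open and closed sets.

expanded=(5,0); open=[(4,0) g=3 f=7, (5,1) g=3 f=7, (6,1) g=2 f=7, (7,1) g=1 f=7]; closed=[(5,0), (6,0), (7,0)]

step 1: expand (5,0) (f=7, h=5) → closed; open now [(4,0) g=3 f=7, (5,1) g=3 f=7, (6,1) g=2 f=7, (7,1) g=1 f=7]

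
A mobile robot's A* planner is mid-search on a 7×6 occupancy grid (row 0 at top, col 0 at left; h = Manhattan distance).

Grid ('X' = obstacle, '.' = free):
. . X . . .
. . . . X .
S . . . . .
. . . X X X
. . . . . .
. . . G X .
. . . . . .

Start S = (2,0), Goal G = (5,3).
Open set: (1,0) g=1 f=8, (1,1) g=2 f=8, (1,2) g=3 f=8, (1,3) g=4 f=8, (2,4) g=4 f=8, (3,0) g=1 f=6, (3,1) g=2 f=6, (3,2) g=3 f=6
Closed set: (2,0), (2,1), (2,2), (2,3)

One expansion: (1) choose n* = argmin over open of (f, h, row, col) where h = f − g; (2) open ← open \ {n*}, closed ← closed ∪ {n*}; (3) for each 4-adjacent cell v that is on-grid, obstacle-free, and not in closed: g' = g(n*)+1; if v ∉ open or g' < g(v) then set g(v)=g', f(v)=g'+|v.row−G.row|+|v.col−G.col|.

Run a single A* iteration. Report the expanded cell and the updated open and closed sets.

step 1: expand (3,2) (f=6, h=3) → closed; open now [(1,0) g=1 f=8, (1,1) g=2 f=8, (1,2) g=3 f=8, (1,3) g=4 f=8, (2,4) g=4 f=8, (3,0) g=1 f=6, (3,1) g=2 f=6, (4,2) g=4 f=6]

expanded=(3,2); open=[(1,0) g=1 f=8, (1,1) g=2 f=8, (1,2) g=3 f=8, (1,3) g=4 f=8, (2,4) g=4 f=8, (3,0) g=1 f=6, (3,1) g=2 f=6, (4,2) g=4 f=6]; closed=[(2,0), (2,1), (2,2), (2,3), (3,2)]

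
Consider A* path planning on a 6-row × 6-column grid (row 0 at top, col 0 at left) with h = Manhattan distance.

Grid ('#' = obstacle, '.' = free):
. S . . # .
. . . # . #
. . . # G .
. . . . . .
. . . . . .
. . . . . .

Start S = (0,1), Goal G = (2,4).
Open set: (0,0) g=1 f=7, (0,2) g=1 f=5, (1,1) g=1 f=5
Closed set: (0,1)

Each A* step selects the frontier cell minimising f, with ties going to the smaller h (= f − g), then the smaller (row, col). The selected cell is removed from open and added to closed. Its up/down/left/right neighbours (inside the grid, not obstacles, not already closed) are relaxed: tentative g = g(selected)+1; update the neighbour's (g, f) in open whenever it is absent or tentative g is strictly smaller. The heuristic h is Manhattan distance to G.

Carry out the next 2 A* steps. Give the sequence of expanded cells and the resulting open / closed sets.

step 1: expand (0,2) (f=5, h=4) → closed; open now [(0,0) g=1 f=7, (0,3) g=2 f=5, (1,1) g=1 f=5, (1,2) g=2 f=5]
step 2: expand (0,3) (f=5, h=3) → closed; open now [(0,0) g=1 f=7, (1,1) g=1 f=5, (1,2) g=2 f=5]

order=[(0,2) → (0,3)]; open=[(0,0) g=1 f=7, (1,1) g=1 f=5, (1,2) g=2 f=5]; closed=[(0,1), (0,2), (0,3)]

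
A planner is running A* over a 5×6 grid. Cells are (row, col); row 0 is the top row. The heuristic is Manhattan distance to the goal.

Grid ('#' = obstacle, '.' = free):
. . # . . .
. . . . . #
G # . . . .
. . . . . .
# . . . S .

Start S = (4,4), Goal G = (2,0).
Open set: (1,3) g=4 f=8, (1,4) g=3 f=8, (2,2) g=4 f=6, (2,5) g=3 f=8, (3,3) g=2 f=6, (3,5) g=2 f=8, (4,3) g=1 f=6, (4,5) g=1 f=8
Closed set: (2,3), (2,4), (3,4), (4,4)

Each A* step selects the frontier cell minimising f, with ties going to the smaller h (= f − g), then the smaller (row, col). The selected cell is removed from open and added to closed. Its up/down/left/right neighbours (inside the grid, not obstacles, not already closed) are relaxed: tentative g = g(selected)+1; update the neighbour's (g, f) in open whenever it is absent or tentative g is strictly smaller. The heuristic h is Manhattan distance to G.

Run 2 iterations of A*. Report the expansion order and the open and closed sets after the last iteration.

step 1: expand (2,2) (f=6, h=2) → closed; open now [(1,2) g=5 f=8, (1,3) g=4 f=8, (1,4) g=3 f=8, (2,5) g=3 f=8, (3,2) g=5 f=8, (3,3) g=2 f=6, (3,5) g=2 f=8, (4,3) g=1 f=6, (4,5) g=1 f=8]
step 2: expand (3,3) (f=6, h=4) → closed; open now [(1,2) g=5 f=8, (1,3) g=4 f=8, (1,4) g=3 f=8, (2,5) g=3 f=8, (3,2) g=3 f=6, (3,5) g=2 f=8, (4,3) g=1 f=6, (4,5) g=1 f=8]

order=[(2,2) → (3,3)]; open=[(1,2) g=5 f=8, (1,3) g=4 f=8, (1,4) g=3 f=8, (2,5) g=3 f=8, (3,2) g=3 f=6, (3,5) g=2 f=8, (4,3) g=1 f=6, (4,5) g=1 f=8]; closed=[(2,2), (2,3), (2,4), (3,3), (3,4), (4,4)]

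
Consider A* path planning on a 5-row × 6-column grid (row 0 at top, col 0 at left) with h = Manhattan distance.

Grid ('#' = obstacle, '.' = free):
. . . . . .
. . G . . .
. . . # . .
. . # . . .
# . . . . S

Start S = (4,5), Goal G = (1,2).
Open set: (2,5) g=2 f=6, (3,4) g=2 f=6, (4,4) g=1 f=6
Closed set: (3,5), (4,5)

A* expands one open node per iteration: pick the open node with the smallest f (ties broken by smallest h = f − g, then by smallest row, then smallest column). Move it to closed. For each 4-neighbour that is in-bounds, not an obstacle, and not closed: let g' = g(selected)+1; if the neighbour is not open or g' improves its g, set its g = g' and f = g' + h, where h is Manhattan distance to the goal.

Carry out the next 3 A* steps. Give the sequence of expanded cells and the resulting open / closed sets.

order=[(2,5) → (1,5) → (1,4)]; open=[(0,4) g=5 f=8, (0,5) g=4 f=8, (1,3) g=5 f=6, (2,4) g=3 f=6, (3,4) g=2 f=6, (4,4) g=1 f=6]; closed=[(1,4), (1,5), (2,5), (3,5), (4,5)]

step 1: expand (2,5) (f=6, h=4) → closed; open now [(1,5) g=3 f=6, (2,4) g=3 f=6, (3,4) g=2 f=6, (4,4) g=1 f=6]
step 2: expand (1,5) (f=6, h=3) → closed; open now [(0,5) g=4 f=8, (1,4) g=4 f=6, (2,4) g=3 f=6, (3,4) g=2 f=6, (4,4) g=1 f=6]
step 3: expand (1,4) (f=6, h=2) → closed; open now [(0,4) g=5 f=8, (0,5) g=4 f=8, (1,3) g=5 f=6, (2,4) g=3 f=6, (3,4) g=2 f=6, (4,4) g=1 f=6]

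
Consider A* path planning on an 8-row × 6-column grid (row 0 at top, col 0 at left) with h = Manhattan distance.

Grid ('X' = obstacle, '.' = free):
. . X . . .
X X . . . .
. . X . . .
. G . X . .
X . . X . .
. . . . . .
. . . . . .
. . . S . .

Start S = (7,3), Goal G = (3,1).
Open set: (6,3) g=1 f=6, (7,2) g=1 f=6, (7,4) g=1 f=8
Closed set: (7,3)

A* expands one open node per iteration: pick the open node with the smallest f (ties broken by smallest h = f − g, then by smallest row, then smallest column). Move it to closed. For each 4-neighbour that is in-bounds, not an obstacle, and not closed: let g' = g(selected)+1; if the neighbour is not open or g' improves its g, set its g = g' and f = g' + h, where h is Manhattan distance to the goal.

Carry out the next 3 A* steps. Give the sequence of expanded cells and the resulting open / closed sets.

step 1: expand (6,3) (f=6, h=5) → closed; open now [(5,3) g=2 f=6, (6,2) g=2 f=6, (6,4) g=2 f=8, (7,2) g=1 f=6, (7,4) g=1 f=8]
step 2: expand (5,3) (f=6, h=4) → closed; open now [(5,2) g=3 f=6, (5,4) g=3 f=8, (6,2) g=2 f=6, (6,4) g=2 f=8, (7,2) g=1 f=6, (7,4) g=1 f=8]
step 3: expand (5,2) (f=6, h=3) → closed; open now [(4,2) g=4 f=6, (5,1) g=4 f=6, (5,4) g=3 f=8, (6,2) g=2 f=6, (6,4) g=2 f=8, (7,2) g=1 f=6, (7,4) g=1 f=8]

order=[(6,3) → (5,3) → (5,2)]; open=[(4,2) g=4 f=6, (5,1) g=4 f=6, (5,4) g=3 f=8, (6,2) g=2 f=6, (6,4) g=2 f=8, (7,2) g=1 f=6, (7,4) g=1 f=8]; closed=[(5,2), (5,3), (6,3), (7,3)]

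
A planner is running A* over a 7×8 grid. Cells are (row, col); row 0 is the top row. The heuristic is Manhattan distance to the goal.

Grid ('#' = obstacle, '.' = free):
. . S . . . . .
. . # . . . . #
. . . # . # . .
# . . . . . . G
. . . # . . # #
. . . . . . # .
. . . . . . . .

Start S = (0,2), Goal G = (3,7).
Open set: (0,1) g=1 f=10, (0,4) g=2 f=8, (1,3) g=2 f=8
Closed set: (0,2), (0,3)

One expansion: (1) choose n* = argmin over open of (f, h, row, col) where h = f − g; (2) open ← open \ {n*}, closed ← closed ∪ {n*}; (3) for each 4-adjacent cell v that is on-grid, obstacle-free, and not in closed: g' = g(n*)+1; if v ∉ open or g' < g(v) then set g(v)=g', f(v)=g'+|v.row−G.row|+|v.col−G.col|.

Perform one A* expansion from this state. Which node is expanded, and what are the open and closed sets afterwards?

expanded=(0,4); open=[(0,1) g=1 f=10, (0,5) g=3 f=8, (1,3) g=2 f=8, (1,4) g=3 f=8]; closed=[(0,2), (0,3), (0,4)]

step 1: expand (0,4) (f=8, h=6) → closed; open now [(0,1) g=1 f=10, (0,5) g=3 f=8, (1,3) g=2 f=8, (1,4) g=3 f=8]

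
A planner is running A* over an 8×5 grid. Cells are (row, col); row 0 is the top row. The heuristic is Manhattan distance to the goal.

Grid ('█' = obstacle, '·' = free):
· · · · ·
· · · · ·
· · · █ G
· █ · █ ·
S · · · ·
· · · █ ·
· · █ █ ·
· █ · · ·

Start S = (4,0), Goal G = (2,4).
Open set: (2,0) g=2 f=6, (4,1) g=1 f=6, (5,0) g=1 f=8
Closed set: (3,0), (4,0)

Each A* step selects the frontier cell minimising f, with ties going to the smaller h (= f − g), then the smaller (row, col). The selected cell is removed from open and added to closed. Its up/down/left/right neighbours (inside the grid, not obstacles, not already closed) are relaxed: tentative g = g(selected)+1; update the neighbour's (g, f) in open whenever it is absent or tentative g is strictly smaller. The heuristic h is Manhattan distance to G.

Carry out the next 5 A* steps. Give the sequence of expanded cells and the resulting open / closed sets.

order=[(2,0) → (2,1) → (2,2) → (4,1) → (4,2)]; open=[(1,0) g=3 f=8, (1,1) g=4 f=8, (1,2) g=5 f=8, (3,2) g=3 f=6, (4,3) g=3 f=6, (5,0) g=1 f=8, (5,1) g=2 f=8, (5,2) g=3 f=8]; closed=[(2,0), (2,1), (2,2), (3,0), (4,0), (4,1), (4,2)]

step 1: expand (2,0) (f=6, h=4) → closed; open now [(1,0) g=3 f=8, (2,1) g=3 f=6, (4,1) g=1 f=6, (5,0) g=1 f=8]
step 2: expand (2,1) (f=6, h=3) → closed; open now [(1,0) g=3 f=8, (1,1) g=4 f=8, (2,2) g=4 f=6, (4,1) g=1 f=6, (5,0) g=1 f=8]
step 3: expand (2,2) (f=6, h=2) → closed; open now [(1,0) g=3 f=8, (1,1) g=4 f=8, (1,2) g=5 f=8, (3,2) g=5 f=8, (4,1) g=1 f=6, (5,0) g=1 f=8]
step 4: expand (4,1) (f=6, h=5) → closed; open now [(1,0) g=3 f=8, (1,1) g=4 f=8, (1,2) g=5 f=8, (3,2) g=5 f=8, (4,2) g=2 f=6, (5,0) g=1 f=8, (5,1) g=2 f=8]
step 5: expand (4,2) (f=6, h=4) → closed; open now [(1,0) g=3 f=8, (1,1) g=4 f=8, (1,2) g=5 f=8, (3,2) g=3 f=6, (4,3) g=3 f=6, (5,0) g=1 f=8, (5,1) g=2 f=8, (5,2) g=3 f=8]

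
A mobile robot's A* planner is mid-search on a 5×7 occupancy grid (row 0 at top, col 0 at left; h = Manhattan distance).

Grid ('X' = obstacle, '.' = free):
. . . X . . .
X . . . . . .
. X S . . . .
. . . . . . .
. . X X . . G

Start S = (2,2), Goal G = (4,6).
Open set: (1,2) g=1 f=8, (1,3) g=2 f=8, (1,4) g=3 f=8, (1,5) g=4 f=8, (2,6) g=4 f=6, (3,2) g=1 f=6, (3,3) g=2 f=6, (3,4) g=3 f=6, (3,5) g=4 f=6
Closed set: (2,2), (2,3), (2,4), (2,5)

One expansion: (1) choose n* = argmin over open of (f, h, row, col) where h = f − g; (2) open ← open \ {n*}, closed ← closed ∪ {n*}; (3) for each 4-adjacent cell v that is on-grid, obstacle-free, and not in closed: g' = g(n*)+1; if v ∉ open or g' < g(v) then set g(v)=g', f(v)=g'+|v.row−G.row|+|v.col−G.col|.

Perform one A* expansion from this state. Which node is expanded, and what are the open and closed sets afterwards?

expanded=(2,6); open=[(1,2) g=1 f=8, (1,3) g=2 f=8, (1,4) g=3 f=8, (1,5) g=4 f=8, (1,6) g=5 f=8, (3,2) g=1 f=6, (3,3) g=2 f=6, (3,4) g=3 f=6, (3,5) g=4 f=6, (3,6) g=5 f=6]; closed=[(2,2), (2,3), (2,4), (2,5), (2,6)]

step 1: expand (2,6) (f=6, h=2) → closed; open now [(1,2) g=1 f=8, (1,3) g=2 f=8, (1,4) g=3 f=8, (1,5) g=4 f=8, (1,6) g=5 f=8, (3,2) g=1 f=6, (3,3) g=2 f=6, (3,4) g=3 f=6, (3,5) g=4 f=6, (3,6) g=5 f=6]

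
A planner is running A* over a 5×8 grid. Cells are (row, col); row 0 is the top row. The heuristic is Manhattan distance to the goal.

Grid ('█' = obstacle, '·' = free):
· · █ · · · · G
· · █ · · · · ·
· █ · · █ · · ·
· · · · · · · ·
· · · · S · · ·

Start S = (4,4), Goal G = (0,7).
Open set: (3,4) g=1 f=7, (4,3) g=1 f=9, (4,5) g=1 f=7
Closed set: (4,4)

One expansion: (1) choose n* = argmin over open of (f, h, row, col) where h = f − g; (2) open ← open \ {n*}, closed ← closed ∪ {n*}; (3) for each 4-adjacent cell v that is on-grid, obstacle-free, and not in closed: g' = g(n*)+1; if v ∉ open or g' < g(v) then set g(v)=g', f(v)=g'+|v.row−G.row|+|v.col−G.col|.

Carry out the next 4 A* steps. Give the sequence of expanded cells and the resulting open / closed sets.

step 1: expand (3,4) (f=7, h=6) → closed; open now [(3,3) g=2 f=9, (3,5) g=2 f=7, (4,3) g=1 f=9, (4,5) g=1 f=7]
step 2: expand (3,5) (f=7, h=5) → closed; open now [(2,5) g=3 f=7, (3,3) g=2 f=9, (3,6) g=3 f=7, (4,3) g=1 f=9, (4,5) g=1 f=7]
step 3: expand (2,5) (f=7, h=4) → closed; open now [(1,5) g=4 f=7, (2,6) g=4 f=7, (3,3) g=2 f=9, (3,6) g=3 f=7, (4,3) g=1 f=9, (4,5) g=1 f=7]
step 4: expand (1,5) (f=7, h=3) → closed; open now [(0,5) g=5 f=7, (1,4) g=5 f=9, (1,6) g=5 f=7, (2,6) g=4 f=7, (3,3) g=2 f=9, (3,6) g=3 f=7, (4,3) g=1 f=9, (4,5) g=1 f=7]

order=[(3,4) → (3,5) → (2,5) → (1,5)]; open=[(0,5) g=5 f=7, (1,4) g=5 f=9, (1,6) g=5 f=7, (2,6) g=4 f=7, (3,3) g=2 f=9, (3,6) g=3 f=7, (4,3) g=1 f=9, (4,5) g=1 f=7]; closed=[(1,5), (2,5), (3,4), (3,5), (4,4)]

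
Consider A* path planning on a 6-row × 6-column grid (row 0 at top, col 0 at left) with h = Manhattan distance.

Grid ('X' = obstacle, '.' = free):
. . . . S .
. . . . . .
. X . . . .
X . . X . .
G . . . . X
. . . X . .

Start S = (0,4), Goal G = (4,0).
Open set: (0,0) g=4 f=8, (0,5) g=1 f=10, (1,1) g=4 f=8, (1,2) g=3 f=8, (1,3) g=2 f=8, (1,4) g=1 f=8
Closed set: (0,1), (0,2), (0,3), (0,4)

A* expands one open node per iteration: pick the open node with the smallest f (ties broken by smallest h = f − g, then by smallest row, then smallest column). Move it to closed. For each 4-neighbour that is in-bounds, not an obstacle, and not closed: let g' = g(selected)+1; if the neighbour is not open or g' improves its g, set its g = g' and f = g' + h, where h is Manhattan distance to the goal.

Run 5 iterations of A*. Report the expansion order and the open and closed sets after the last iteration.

order=[(0,0) → (1,0) → (2,0) → (1,1) → (1,2)]; open=[(0,5) g=1 f=10, (1,3) g=2 f=8, (1,4) g=1 f=8, (2,2) g=4 f=8]; closed=[(0,0), (0,1), (0,2), (0,3), (0,4), (1,0), (1,1), (1,2), (2,0)]

step 1: expand (0,0) (f=8, h=4) → closed; open now [(0,5) g=1 f=10, (1,0) g=5 f=8, (1,1) g=4 f=8, (1,2) g=3 f=8, (1,3) g=2 f=8, (1,4) g=1 f=8]
step 2: expand (1,0) (f=8, h=3) → closed; open now [(0,5) g=1 f=10, (1,1) g=4 f=8, (1,2) g=3 f=8, (1,3) g=2 f=8, (1,4) g=1 f=8, (2,0) g=6 f=8]
step 3: expand (2,0) (f=8, h=2) → closed; open now [(0,5) g=1 f=10, (1,1) g=4 f=8, (1,2) g=3 f=8, (1,3) g=2 f=8, (1,4) g=1 f=8]
step 4: expand (1,1) (f=8, h=4) → closed; open now [(0,5) g=1 f=10, (1,2) g=3 f=8, (1,3) g=2 f=8, (1,4) g=1 f=8]
step 5: expand (1,2) (f=8, h=5) → closed; open now [(0,5) g=1 f=10, (1,3) g=2 f=8, (1,4) g=1 f=8, (2,2) g=4 f=8]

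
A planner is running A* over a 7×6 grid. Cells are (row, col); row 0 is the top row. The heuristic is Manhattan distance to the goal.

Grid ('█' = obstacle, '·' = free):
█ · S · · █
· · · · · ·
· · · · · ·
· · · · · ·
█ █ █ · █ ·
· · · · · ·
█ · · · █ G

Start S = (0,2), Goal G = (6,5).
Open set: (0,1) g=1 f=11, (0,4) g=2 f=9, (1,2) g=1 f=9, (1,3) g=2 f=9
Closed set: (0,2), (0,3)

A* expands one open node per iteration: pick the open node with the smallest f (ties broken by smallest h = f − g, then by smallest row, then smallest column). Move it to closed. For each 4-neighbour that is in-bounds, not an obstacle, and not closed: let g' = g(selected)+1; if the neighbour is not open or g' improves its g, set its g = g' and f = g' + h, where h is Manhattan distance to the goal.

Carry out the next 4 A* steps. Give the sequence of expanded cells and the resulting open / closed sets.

step 1: expand (0,4) (f=9, h=7) → closed; open now [(0,1) g=1 f=11, (1,2) g=1 f=9, (1,3) g=2 f=9, (1,4) g=3 f=9]
step 2: expand (1,4) (f=9, h=6) → closed; open now [(0,1) g=1 f=11, (1,2) g=1 f=9, (1,3) g=2 f=9, (1,5) g=4 f=9, (2,4) g=4 f=9]
step 3: expand (1,5) (f=9, h=5) → closed; open now [(0,1) g=1 f=11, (1,2) g=1 f=9, (1,3) g=2 f=9, (2,4) g=4 f=9, (2,5) g=5 f=9]
step 4: expand (2,5) (f=9, h=4) → closed; open now [(0,1) g=1 f=11, (1,2) g=1 f=9, (1,3) g=2 f=9, (2,4) g=4 f=9, (3,5) g=6 f=9]

order=[(0,4) → (1,4) → (1,5) → (2,5)]; open=[(0,1) g=1 f=11, (1,2) g=1 f=9, (1,3) g=2 f=9, (2,4) g=4 f=9, (3,5) g=6 f=9]; closed=[(0,2), (0,3), (0,4), (1,4), (1,5), (2,5)]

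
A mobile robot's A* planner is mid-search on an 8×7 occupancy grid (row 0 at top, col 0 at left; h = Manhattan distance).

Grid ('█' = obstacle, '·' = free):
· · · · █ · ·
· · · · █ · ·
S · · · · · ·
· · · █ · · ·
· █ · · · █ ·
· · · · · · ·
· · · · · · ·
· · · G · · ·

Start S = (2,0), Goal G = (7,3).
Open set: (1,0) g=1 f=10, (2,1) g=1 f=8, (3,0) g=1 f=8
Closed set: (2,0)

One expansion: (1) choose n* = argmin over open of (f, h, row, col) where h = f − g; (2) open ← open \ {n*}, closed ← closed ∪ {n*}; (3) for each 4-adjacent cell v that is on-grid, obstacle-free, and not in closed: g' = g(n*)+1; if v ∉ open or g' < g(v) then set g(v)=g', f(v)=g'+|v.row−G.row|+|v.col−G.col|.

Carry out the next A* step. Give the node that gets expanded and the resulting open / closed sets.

step 1: expand (2,1) (f=8, h=7) → closed; open now [(1,0) g=1 f=10, (1,1) g=2 f=10, (2,2) g=2 f=8, (3,0) g=1 f=8, (3,1) g=2 f=8]

expanded=(2,1); open=[(1,0) g=1 f=10, (1,1) g=2 f=10, (2,2) g=2 f=8, (3,0) g=1 f=8, (3,1) g=2 f=8]; closed=[(2,0), (2,1)]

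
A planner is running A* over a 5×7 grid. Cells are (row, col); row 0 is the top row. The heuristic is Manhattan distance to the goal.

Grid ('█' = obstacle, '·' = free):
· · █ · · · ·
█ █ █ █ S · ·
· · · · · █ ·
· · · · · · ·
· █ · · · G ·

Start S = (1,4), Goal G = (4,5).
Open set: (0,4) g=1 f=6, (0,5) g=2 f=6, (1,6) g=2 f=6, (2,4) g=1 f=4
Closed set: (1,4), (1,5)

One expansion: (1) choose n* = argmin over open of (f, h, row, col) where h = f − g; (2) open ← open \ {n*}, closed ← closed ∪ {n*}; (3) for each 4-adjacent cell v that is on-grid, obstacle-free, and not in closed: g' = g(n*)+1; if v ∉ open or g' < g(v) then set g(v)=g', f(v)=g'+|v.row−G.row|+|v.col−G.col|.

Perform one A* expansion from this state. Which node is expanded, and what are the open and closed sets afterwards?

step 1: expand (2,4) (f=4, h=3) → closed; open now [(0,4) g=1 f=6, (0,5) g=2 f=6, (1,6) g=2 f=6, (2,3) g=2 f=6, (3,4) g=2 f=4]

expanded=(2,4); open=[(0,4) g=1 f=6, (0,5) g=2 f=6, (1,6) g=2 f=6, (2,3) g=2 f=6, (3,4) g=2 f=4]; closed=[(1,4), (1,5), (2,4)]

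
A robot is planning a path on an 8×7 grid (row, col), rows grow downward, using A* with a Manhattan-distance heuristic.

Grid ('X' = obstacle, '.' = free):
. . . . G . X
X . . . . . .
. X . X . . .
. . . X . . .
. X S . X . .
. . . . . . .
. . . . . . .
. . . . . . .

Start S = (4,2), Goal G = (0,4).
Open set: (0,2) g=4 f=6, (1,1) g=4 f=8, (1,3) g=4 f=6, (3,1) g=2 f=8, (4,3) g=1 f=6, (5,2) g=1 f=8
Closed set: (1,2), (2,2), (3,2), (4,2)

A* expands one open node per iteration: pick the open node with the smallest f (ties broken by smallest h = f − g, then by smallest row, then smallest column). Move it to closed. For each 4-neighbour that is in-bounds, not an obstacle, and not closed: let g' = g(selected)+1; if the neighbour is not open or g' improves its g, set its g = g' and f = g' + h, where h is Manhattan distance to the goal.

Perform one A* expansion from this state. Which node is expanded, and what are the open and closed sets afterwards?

expanded=(0,2); open=[(0,1) g=5 f=8, (0,3) g=5 f=6, (1,1) g=4 f=8, (1,3) g=4 f=6, (3,1) g=2 f=8, (4,3) g=1 f=6, (5,2) g=1 f=8]; closed=[(0,2), (1,2), (2,2), (3,2), (4,2)]

step 1: expand (0,2) (f=6, h=2) → closed; open now [(0,1) g=5 f=8, (0,3) g=5 f=6, (1,1) g=4 f=8, (1,3) g=4 f=6, (3,1) g=2 f=8, (4,3) g=1 f=6, (5,2) g=1 f=8]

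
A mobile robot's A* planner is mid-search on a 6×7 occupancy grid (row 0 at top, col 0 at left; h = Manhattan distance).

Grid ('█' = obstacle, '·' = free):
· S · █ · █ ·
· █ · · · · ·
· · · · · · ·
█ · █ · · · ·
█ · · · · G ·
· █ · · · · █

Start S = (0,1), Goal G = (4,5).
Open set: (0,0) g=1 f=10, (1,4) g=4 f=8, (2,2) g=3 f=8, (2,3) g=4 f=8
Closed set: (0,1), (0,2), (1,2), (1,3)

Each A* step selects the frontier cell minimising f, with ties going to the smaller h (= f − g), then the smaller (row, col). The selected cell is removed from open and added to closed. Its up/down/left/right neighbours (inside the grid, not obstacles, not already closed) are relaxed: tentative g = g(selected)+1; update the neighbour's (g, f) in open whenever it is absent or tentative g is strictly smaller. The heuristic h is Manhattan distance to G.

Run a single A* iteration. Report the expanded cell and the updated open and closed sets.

step 1: expand (1,4) (f=8, h=4) → closed; open now [(0,0) g=1 f=10, (0,4) g=5 f=10, (1,5) g=5 f=8, (2,2) g=3 f=8, (2,3) g=4 f=8, (2,4) g=5 f=8]

expanded=(1,4); open=[(0,0) g=1 f=10, (0,4) g=5 f=10, (1,5) g=5 f=8, (2,2) g=3 f=8, (2,3) g=4 f=8, (2,4) g=5 f=8]; closed=[(0,1), (0,2), (1,2), (1,3), (1,4)]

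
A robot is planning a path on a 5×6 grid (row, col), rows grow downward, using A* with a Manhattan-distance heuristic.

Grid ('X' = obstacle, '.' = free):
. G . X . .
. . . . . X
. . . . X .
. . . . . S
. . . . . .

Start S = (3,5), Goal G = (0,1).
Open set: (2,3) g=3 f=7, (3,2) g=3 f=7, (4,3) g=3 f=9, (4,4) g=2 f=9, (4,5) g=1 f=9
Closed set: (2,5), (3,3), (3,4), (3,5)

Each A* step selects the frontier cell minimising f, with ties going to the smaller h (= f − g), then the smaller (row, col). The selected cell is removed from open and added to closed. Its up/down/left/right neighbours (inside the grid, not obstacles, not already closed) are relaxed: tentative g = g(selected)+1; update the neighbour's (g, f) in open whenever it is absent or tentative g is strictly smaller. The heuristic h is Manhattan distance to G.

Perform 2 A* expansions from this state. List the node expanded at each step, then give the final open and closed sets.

order=[(2,3) → (1,3)]; open=[(1,2) g=5 f=7, (1,4) g=5 f=9, (2,2) g=4 f=7, (3,2) g=3 f=7, (4,3) g=3 f=9, (4,4) g=2 f=9, (4,5) g=1 f=9]; closed=[(1,3), (2,3), (2,5), (3,3), (3,4), (3,5)]

step 1: expand (2,3) (f=7, h=4) → closed; open now [(1,3) g=4 f=7, (2,2) g=4 f=7, (3,2) g=3 f=7, (4,3) g=3 f=9, (4,4) g=2 f=9, (4,5) g=1 f=9]
step 2: expand (1,3) (f=7, h=3) → closed; open now [(1,2) g=5 f=7, (1,4) g=5 f=9, (2,2) g=4 f=7, (3,2) g=3 f=7, (4,3) g=3 f=9, (4,4) g=2 f=9, (4,5) g=1 f=9]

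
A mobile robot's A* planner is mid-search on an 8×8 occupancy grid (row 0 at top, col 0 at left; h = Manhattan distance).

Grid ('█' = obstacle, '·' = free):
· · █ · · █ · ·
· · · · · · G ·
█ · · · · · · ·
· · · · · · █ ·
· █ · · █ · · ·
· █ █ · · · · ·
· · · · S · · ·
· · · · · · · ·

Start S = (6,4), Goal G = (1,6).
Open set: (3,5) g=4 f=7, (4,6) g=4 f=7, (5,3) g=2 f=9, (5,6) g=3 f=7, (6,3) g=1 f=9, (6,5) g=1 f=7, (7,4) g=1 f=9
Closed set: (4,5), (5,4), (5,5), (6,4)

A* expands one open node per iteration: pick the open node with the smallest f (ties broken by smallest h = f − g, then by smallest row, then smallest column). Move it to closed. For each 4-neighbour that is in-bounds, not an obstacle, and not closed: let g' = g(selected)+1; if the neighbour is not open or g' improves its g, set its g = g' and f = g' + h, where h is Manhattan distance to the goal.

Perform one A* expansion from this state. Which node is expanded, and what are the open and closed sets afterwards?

step 1: expand (3,5) (f=7, h=3) → closed; open now [(2,5) g=5 f=7, (3,4) g=5 f=9, (4,6) g=4 f=7, (5,3) g=2 f=9, (5,6) g=3 f=7, (6,3) g=1 f=9, (6,5) g=1 f=7, (7,4) g=1 f=9]

expanded=(3,5); open=[(2,5) g=5 f=7, (3,4) g=5 f=9, (4,6) g=4 f=7, (5,3) g=2 f=9, (5,6) g=3 f=7, (6,3) g=1 f=9, (6,5) g=1 f=7, (7,4) g=1 f=9]; closed=[(3,5), (4,5), (5,4), (5,5), (6,4)]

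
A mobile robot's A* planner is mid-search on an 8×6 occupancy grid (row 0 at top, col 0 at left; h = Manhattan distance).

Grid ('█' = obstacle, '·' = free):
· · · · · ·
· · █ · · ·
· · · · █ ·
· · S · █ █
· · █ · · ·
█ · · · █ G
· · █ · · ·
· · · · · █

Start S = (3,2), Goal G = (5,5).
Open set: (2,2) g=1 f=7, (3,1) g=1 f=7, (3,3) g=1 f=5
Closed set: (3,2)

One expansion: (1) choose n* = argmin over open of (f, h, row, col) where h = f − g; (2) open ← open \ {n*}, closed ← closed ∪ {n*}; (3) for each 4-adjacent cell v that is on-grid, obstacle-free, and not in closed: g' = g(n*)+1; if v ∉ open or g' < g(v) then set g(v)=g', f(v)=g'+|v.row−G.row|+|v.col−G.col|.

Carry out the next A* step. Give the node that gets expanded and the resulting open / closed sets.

expanded=(3,3); open=[(2,2) g=1 f=7, (2,3) g=2 f=7, (3,1) g=1 f=7, (4,3) g=2 f=5]; closed=[(3,2), (3,3)]

step 1: expand (3,3) (f=5, h=4) → closed; open now [(2,2) g=1 f=7, (2,3) g=2 f=7, (3,1) g=1 f=7, (4,3) g=2 f=5]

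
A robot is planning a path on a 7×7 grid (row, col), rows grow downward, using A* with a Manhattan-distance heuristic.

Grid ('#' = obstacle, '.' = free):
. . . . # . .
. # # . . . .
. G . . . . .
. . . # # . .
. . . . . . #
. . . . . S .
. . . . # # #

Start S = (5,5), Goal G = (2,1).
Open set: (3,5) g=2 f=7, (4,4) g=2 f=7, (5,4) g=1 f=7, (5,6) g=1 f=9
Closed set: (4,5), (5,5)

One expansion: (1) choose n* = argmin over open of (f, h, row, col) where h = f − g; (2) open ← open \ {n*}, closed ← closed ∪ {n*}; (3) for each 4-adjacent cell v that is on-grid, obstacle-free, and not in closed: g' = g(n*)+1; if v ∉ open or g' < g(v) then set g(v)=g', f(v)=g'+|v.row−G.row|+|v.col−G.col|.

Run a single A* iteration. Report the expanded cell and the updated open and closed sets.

step 1: expand (3,5) (f=7, h=5) → closed; open now [(2,5) g=3 f=7, (3,6) g=3 f=9, (4,4) g=2 f=7, (5,4) g=1 f=7, (5,6) g=1 f=9]

expanded=(3,5); open=[(2,5) g=3 f=7, (3,6) g=3 f=9, (4,4) g=2 f=7, (5,4) g=1 f=7, (5,6) g=1 f=9]; closed=[(3,5), (4,5), (5,5)]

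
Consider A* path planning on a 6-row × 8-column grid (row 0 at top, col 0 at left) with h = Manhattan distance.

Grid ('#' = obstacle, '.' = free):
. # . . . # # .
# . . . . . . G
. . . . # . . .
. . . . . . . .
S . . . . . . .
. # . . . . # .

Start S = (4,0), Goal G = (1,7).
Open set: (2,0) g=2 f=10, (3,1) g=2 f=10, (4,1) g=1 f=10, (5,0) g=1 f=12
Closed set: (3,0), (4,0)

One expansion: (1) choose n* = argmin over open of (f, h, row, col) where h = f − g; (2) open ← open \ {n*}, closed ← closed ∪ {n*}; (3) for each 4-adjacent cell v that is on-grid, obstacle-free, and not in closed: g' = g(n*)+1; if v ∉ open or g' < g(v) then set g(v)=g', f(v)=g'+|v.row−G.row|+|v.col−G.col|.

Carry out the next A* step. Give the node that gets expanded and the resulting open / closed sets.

step 1: expand (2,0) (f=10, h=8) → closed; open now [(2,1) g=3 f=10, (3,1) g=2 f=10, (4,1) g=1 f=10, (5,0) g=1 f=12]

expanded=(2,0); open=[(2,1) g=3 f=10, (3,1) g=2 f=10, (4,1) g=1 f=10, (5,0) g=1 f=12]; closed=[(2,0), (3,0), (4,0)]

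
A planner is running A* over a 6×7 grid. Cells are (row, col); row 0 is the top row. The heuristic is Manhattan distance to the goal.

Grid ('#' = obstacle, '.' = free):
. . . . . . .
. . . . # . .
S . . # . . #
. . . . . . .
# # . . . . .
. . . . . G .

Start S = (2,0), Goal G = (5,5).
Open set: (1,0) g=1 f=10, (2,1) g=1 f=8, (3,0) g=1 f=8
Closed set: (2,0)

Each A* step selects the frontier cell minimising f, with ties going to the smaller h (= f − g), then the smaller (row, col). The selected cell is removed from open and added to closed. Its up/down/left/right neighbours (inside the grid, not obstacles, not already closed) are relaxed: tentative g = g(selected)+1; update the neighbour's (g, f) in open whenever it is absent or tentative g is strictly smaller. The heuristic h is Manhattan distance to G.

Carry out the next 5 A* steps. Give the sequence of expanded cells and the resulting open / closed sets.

order=[(2,1) → (2,2) → (3,2) → (3,3) → (3,4)]; open=[(1,0) g=1 f=10, (1,1) g=2 f=10, (1,2) g=3 f=10, (2,4) g=6 f=10, (3,0) g=1 f=8, (3,1) g=2 f=8, (3,5) g=6 f=8, (4,2) g=4 f=8, (4,3) g=5 f=8, (4,4) g=6 f=8]; closed=[(2,0), (2,1), (2,2), (3,2), (3,3), (3,4)]

step 1: expand (2,1) (f=8, h=7) → closed; open now [(1,0) g=1 f=10, (1,1) g=2 f=10, (2,2) g=2 f=8, (3,0) g=1 f=8, (3,1) g=2 f=8]
step 2: expand (2,2) (f=8, h=6) → closed; open now [(1,0) g=1 f=10, (1,1) g=2 f=10, (1,2) g=3 f=10, (3,0) g=1 f=8, (3,1) g=2 f=8, (3,2) g=3 f=8]
step 3: expand (3,2) (f=8, h=5) → closed; open now [(1,0) g=1 f=10, (1,1) g=2 f=10, (1,2) g=3 f=10, (3,0) g=1 f=8, (3,1) g=2 f=8, (3,3) g=4 f=8, (4,2) g=4 f=8]
step 4: expand (3,3) (f=8, h=4) → closed; open now [(1,0) g=1 f=10, (1,1) g=2 f=10, (1,2) g=3 f=10, (3,0) g=1 f=8, (3,1) g=2 f=8, (3,4) g=5 f=8, (4,2) g=4 f=8, (4,3) g=5 f=8]
step 5: expand (3,4) (f=8, h=3) → closed; open now [(1,0) g=1 f=10, (1,1) g=2 f=10, (1,2) g=3 f=10, (2,4) g=6 f=10, (3,0) g=1 f=8, (3,1) g=2 f=8, (3,5) g=6 f=8, (4,2) g=4 f=8, (4,3) g=5 f=8, (4,4) g=6 f=8]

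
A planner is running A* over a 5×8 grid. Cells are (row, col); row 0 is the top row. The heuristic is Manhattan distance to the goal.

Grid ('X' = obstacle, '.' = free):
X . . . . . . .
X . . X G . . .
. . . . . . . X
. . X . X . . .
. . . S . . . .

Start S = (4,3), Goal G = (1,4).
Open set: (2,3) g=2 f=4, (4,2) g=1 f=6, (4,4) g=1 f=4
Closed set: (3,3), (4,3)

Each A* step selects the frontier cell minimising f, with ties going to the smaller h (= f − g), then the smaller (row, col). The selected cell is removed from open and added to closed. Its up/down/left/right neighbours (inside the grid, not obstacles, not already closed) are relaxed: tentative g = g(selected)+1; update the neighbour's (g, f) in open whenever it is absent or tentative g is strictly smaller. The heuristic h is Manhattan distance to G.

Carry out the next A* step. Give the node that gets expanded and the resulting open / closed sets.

expanded=(2,3); open=[(2,2) g=3 f=6, (2,4) g=3 f=4, (4,2) g=1 f=6, (4,4) g=1 f=4]; closed=[(2,3), (3,3), (4,3)]

step 1: expand (2,3) (f=4, h=2) → closed; open now [(2,2) g=3 f=6, (2,4) g=3 f=4, (4,2) g=1 f=6, (4,4) g=1 f=4]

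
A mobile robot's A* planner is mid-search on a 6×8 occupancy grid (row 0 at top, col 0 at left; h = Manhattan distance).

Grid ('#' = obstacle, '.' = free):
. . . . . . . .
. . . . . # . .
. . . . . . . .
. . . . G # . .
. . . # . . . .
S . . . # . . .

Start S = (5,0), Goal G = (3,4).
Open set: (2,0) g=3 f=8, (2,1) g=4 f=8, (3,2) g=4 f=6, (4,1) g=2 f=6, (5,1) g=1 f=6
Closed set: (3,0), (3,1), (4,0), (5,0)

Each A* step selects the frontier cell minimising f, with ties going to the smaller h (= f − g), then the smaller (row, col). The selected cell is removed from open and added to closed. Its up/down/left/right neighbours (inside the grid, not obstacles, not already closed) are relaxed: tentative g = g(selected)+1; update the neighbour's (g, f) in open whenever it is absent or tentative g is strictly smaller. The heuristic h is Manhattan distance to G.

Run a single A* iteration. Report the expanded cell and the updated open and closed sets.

expanded=(3,2); open=[(2,0) g=3 f=8, (2,1) g=4 f=8, (2,2) g=5 f=8, (3,3) g=5 f=6, (4,1) g=2 f=6, (4,2) g=5 f=8, (5,1) g=1 f=6]; closed=[(3,0), (3,1), (3,2), (4,0), (5,0)]

step 1: expand (3,2) (f=6, h=2) → closed; open now [(2,0) g=3 f=8, (2,1) g=4 f=8, (2,2) g=5 f=8, (3,3) g=5 f=6, (4,1) g=2 f=6, (4,2) g=5 f=8, (5,1) g=1 f=6]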